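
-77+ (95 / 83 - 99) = -14513 / 83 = -174.86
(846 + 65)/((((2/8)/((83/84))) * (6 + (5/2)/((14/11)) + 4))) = 302452/1005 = 300.95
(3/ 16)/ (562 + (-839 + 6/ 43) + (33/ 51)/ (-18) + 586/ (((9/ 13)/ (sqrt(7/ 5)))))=359549225055/ 6415503291597976 + 54955288323 * sqrt(35)/ 1603875822899494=0.00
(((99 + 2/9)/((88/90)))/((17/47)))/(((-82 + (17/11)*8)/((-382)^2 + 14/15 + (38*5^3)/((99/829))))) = -482255142229/644589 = -748159.13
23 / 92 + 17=69 / 4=17.25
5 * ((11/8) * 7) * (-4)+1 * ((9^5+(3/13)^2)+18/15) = 58857.75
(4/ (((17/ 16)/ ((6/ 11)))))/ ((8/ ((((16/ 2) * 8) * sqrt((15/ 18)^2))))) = 2560/ 187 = 13.69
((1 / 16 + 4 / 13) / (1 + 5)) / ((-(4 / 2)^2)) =-77 / 4992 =-0.02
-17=-17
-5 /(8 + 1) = -5 /9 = -0.56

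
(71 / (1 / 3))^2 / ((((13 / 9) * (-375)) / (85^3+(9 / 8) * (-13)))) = -668677766481 / 13000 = -51436751.27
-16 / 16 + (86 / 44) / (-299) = -6621 / 6578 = -1.01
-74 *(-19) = 1406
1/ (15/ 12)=0.80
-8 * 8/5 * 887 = -56768/5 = -11353.60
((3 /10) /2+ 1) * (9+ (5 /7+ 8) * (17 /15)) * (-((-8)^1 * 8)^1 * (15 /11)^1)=729376 /385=1894.48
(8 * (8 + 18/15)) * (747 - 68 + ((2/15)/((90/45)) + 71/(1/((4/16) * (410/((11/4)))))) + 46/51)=3433573216/14025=244818.05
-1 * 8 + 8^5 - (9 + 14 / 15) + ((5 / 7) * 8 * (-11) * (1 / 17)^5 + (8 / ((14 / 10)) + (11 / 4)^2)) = 78152360968769 / 2385359760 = 32763.34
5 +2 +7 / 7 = 8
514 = 514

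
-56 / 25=-2.24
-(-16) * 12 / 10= 96 / 5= 19.20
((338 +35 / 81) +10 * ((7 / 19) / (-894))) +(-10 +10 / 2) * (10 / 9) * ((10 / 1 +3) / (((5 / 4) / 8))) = -28387382 / 229311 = -123.79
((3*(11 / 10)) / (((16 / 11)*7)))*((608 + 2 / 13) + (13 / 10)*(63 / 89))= 2558056281 / 12958400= 197.41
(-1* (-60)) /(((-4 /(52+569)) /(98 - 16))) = -763830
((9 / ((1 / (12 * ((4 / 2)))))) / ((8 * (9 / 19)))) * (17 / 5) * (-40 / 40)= -969 / 5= -193.80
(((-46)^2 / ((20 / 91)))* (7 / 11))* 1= 6126.78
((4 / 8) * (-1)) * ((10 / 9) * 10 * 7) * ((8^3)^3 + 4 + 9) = -15658736450 / 3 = -5219578816.67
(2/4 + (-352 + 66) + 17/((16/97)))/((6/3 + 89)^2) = -417/18928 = -0.02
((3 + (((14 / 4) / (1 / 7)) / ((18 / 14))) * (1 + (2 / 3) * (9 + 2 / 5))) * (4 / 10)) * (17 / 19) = 649349 / 12825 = 50.63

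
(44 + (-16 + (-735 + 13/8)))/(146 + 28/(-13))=-6669/1360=-4.90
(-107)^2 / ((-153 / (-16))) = 183184 / 153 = 1197.28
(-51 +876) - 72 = 753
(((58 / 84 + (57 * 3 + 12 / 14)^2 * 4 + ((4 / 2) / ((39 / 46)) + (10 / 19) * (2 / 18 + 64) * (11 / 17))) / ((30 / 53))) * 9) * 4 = 23194069722431 / 3086265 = 7515255.40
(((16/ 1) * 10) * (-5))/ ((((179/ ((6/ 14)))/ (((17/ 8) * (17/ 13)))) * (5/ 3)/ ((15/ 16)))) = -195075/ 65156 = -2.99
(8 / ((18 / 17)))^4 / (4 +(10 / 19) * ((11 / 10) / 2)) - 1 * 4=808214516 / 1069443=755.73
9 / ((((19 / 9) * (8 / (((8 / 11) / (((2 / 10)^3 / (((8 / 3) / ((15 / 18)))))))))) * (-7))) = -32400 / 1463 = -22.15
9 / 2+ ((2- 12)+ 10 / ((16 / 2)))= -17 / 4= -4.25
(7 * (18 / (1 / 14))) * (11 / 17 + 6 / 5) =3258.21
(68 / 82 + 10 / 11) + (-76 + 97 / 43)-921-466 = -28294500 / 19393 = -1459.01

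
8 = 8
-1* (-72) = 72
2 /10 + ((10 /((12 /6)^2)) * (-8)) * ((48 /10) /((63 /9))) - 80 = -93.51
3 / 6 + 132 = 265 / 2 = 132.50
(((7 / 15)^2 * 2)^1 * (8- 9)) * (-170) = 3332 / 45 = 74.04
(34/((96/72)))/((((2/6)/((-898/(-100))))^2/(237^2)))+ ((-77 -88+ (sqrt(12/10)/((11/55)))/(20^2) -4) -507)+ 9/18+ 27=sqrt(30)/400+ 5197587252671/5000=1039517450.55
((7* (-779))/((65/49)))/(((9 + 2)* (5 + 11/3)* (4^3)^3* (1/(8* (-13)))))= 801591/46858240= 0.02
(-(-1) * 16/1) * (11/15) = 176/15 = 11.73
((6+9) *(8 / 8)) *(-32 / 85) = -96 / 17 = -5.65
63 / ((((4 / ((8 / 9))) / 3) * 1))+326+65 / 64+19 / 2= 24225 / 64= 378.52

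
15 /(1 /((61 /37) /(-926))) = -915 /34262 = -0.03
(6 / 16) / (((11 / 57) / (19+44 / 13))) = 49761 / 1144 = 43.50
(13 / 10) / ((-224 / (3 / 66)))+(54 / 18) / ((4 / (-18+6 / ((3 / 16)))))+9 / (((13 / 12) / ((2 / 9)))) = 7909271 / 640640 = 12.35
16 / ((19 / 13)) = 208 / 19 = 10.95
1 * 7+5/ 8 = 61/ 8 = 7.62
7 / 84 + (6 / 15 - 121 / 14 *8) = -28837 / 420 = -68.66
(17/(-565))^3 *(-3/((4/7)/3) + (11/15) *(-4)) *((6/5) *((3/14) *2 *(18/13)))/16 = 148701771/6565181350000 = 0.00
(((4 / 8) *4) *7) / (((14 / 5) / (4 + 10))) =70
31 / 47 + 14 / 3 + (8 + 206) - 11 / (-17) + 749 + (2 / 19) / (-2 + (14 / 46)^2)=44524584533 / 45952887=968.92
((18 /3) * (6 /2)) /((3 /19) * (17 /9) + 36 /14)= 7182 /1145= 6.27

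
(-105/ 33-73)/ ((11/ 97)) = -81286/ 121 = -671.79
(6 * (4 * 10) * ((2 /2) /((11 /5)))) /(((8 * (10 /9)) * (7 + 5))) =45 /44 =1.02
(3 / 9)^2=1 / 9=0.11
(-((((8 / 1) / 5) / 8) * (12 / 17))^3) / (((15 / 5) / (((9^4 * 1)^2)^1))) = -24794911296 / 614125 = -40374.37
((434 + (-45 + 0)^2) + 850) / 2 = 3309 / 2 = 1654.50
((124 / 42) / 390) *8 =248 / 4095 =0.06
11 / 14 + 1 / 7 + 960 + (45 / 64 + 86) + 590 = 733659 / 448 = 1637.63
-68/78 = -34/39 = -0.87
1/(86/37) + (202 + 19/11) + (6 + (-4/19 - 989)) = -14002699/17974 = -779.05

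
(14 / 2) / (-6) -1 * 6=-43 / 6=-7.17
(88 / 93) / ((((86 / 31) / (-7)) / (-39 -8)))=14476 / 129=112.22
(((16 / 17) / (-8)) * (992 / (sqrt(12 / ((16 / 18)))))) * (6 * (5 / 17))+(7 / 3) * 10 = 70 / 3 - 19840 * sqrt(6) / 867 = -32.72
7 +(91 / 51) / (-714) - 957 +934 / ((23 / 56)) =1324.08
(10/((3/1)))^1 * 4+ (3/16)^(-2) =376/9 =41.78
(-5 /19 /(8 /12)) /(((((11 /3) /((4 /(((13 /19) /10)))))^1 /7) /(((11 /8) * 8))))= -6300 /13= -484.62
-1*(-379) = 379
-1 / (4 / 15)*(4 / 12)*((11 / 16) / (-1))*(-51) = -2805 / 64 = -43.83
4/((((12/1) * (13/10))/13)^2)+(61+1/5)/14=2252/315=7.15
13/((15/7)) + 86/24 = 193/20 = 9.65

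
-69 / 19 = -3.63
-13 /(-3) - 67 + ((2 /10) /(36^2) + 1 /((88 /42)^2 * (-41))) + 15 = -383131831 /8036820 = -47.67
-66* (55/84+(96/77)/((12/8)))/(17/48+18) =-32952/6167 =-5.34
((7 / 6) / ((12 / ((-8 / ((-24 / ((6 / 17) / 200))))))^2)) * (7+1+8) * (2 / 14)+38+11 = 7646940001 / 156060000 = 49.00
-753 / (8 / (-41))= 30873 / 8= 3859.12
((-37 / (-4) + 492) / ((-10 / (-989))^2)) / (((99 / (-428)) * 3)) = -41968237747 / 5940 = -7065359.89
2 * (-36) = -72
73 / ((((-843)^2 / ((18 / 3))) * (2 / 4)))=0.00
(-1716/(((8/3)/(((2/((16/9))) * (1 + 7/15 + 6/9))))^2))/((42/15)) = -34749/70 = -496.41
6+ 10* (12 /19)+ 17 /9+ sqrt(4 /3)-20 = -991 /171+ 2* sqrt(3) /3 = -4.64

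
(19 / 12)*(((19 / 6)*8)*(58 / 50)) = 10469 / 225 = 46.53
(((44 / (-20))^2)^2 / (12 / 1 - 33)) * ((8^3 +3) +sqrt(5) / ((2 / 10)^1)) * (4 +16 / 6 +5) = -1508023 / 225 - 14641 * sqrt(5) / 225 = -6847.83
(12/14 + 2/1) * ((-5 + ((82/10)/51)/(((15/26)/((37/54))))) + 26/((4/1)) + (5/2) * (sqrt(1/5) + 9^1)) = 10 * sqrt(5)/7 + 1427612/20655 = 72.31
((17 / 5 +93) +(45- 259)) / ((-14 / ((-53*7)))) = -15582 / 5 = -3116.40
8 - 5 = 3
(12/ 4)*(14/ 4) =21/ 2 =10.50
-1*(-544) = 544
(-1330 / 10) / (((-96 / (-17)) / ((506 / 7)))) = -81719 / 48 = -1702.48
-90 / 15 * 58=-348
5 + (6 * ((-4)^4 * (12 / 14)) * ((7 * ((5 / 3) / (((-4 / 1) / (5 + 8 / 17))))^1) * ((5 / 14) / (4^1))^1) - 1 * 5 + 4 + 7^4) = 529.37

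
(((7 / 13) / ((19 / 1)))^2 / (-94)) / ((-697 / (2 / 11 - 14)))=-196 / 1157080639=-0.00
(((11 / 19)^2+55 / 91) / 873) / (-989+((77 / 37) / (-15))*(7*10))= -1142042 / 1059753122337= -0.00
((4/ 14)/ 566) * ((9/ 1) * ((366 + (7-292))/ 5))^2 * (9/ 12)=1594323/ 198100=8.05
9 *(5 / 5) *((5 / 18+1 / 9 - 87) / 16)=-1559 / 32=-48.72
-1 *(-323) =323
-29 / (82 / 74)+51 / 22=-21515 / 902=-23.85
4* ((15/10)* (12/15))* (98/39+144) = 45712/65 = 703.26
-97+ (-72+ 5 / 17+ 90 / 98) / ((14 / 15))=-1007852 / 5831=-172.84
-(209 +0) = -209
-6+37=31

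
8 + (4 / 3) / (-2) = 22 / 3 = 7.33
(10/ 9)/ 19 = 10/ 171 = 0.06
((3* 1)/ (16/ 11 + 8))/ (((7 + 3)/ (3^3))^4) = 17537553/ 1040000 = 16.86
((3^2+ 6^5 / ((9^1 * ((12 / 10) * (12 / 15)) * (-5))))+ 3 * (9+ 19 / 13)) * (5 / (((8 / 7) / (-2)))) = 63525 / 52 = 1221.63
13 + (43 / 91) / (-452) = 534673 / 41132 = 13.00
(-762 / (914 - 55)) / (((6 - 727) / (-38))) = -28956 / 619339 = -0.05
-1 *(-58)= 58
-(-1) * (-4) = -4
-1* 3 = -3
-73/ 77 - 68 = -5309/ 77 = -68.95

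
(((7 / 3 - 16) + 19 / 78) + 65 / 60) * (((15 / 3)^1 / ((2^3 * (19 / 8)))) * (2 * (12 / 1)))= -19250 / 247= -77.94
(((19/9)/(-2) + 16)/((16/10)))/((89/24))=1345/534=2.52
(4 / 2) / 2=1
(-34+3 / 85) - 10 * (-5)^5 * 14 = 37184613 / 85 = 437466.04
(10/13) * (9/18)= 5/13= 0.38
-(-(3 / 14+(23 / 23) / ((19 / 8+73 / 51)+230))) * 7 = 1.53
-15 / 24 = -5 / 8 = -0.62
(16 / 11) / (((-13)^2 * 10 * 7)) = 0.00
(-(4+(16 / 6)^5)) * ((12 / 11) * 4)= -539840 / 891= -605.88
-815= -815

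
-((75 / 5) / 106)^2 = -0.02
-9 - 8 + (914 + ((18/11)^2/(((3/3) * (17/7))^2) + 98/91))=408469463/454597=898.53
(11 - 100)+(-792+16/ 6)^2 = 5606623/ 9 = 622958.11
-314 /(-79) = 3.97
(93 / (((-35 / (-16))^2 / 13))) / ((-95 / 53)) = -16403712 / 116375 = -140.96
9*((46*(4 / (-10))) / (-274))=414 / 685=0.60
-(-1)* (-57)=-57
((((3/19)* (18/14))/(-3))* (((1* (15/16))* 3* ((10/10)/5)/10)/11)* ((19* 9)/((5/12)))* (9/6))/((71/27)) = -0.08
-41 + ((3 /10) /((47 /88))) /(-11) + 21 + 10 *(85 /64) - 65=-71.77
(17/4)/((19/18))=153/38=4.03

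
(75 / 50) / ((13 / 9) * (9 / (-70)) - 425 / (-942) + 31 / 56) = 197820 / 108013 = 1.83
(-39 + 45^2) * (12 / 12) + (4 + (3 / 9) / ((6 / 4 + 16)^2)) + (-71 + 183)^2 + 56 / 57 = 338301742 / 23275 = 14534.98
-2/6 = -1/3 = -0.33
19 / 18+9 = 181 / 18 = 10.06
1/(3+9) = 1/12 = 0.08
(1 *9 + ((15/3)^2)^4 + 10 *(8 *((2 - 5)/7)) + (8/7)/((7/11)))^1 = 19139474/49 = 390601.51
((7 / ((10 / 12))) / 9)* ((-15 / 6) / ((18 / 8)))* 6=-56 / 9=-6.22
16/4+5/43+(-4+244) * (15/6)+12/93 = 805459/1333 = 604.25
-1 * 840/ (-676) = 210/ 169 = 1.24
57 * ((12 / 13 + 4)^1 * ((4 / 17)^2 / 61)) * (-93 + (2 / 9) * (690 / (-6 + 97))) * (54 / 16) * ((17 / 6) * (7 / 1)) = -272822976 / 175253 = -1556.74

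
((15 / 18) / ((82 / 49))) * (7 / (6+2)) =1715 / 3936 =0.44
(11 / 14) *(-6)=-33 / 7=-4.71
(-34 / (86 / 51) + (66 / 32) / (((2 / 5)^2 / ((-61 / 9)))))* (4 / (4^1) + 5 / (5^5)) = -277877957 / 2580000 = -107.70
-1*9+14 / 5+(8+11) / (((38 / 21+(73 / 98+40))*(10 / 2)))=-76451 / 12511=-6.11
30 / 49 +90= 4440 / 49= 90.61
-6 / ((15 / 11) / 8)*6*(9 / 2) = -4752 / 5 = -950.40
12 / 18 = 2 / 3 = 0.67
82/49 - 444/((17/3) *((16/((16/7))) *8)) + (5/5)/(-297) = 134063/494802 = 0.27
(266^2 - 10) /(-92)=-35373 /46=-768.98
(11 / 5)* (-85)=-187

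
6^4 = 1296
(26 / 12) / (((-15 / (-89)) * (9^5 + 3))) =1157 / 5314680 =0.00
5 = 5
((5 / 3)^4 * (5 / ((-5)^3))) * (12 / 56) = -25 / 378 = -0.07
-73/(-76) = 73/76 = 0.96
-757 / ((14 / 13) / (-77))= 108251 / 2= 54125.50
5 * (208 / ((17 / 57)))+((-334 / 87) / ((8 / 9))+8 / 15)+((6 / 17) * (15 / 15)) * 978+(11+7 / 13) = 1476629033 / 384540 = 3839.99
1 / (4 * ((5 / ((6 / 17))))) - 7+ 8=1.02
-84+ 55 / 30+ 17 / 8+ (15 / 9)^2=-77.26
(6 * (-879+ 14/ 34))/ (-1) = 89616/ 17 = 5271.53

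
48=48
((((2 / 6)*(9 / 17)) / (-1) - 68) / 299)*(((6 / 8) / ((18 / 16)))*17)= -2318 / 897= -2.58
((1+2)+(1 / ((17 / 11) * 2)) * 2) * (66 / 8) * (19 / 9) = 63.52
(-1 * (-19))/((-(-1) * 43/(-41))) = -779/43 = -18.12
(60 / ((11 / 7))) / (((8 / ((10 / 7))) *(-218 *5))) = -15 / 2398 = -0.01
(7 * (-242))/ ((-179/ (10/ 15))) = 3388/ 537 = 6.31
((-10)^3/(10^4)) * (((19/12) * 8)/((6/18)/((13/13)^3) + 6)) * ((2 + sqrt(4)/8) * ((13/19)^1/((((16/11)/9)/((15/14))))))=-34749/17024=-2.04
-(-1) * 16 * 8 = 128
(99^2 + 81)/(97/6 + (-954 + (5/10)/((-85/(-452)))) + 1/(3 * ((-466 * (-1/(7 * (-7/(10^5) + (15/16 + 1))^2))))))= -2348556120000000000/222249107174344169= -10.57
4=4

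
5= 5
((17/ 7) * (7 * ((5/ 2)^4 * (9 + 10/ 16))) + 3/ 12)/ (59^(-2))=2848004517/ 128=22250035.29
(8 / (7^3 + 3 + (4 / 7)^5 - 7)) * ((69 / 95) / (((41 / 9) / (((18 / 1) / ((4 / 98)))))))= 36822254616 / 22196035315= 1.66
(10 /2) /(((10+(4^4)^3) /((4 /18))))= 5 /75497517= 0.00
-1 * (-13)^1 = 13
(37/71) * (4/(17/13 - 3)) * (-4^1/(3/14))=53872/2343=22.99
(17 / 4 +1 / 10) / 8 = 0.54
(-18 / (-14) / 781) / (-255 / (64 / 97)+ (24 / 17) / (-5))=-5440 / 1278069793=-0.00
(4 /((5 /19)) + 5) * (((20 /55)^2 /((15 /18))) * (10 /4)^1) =4848 /605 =8.01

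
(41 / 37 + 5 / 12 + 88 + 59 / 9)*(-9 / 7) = -127979 / 1036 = -123.53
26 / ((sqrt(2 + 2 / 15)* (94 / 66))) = 429* sqrt(30) / 188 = 12.50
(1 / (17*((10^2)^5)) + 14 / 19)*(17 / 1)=12.53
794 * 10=7940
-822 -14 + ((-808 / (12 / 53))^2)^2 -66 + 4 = 162189949024856.27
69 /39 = 23 /13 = 1.77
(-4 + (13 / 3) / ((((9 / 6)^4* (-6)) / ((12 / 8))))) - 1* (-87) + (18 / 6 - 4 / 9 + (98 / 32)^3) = 113531555 / 995328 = 114.06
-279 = -279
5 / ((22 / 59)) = 295 / 22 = 13.41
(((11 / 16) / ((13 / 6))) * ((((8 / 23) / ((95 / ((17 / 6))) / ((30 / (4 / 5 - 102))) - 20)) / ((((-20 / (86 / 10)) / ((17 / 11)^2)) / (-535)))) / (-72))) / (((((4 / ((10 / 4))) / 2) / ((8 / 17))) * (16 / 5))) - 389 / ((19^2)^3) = 1552792677984233 / 1344506399322797568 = 0.00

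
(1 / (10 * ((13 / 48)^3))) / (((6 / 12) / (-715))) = -1216512 / 169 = -7198.30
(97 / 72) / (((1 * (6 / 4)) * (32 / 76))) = 1843 / 864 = 2.13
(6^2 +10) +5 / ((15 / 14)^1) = 152 / 3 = 50.67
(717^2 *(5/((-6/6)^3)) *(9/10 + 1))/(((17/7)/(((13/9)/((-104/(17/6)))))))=79136.39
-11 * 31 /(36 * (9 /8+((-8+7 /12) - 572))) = 682 /41637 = 0.02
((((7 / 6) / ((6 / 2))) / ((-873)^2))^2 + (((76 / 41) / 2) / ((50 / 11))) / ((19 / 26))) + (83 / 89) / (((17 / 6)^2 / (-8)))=-3226632134196457642271 / 4961508044189175368100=-0.65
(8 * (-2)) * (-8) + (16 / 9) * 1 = 129.78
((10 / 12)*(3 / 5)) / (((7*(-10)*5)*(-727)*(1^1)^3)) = 1 / 508900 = 0.00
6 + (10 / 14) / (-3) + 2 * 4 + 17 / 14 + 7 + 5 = 1133 / 42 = 26.98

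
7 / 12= 0.58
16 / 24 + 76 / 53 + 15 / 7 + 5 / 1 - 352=-381488 / 1113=-342.76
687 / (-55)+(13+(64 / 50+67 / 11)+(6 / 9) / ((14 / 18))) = 1529 / 175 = 8.74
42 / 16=21 / 8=2.62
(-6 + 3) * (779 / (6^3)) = -779 / 72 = -10.82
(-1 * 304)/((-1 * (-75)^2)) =304/5625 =0.05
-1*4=-4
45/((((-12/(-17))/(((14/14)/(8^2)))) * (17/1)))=15/256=0.06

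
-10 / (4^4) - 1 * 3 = -389 / 128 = -3.04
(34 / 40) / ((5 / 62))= 527 / 50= 10.54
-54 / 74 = -27 / 37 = -0.73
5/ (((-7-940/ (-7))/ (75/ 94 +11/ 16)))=39095/ 670032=0.06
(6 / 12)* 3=3 / 2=1.50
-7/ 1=-7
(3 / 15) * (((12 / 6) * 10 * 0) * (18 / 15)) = 0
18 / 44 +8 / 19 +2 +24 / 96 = 2575 / 836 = 3.08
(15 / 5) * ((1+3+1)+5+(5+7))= 66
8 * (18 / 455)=144 / 455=0.32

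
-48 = -48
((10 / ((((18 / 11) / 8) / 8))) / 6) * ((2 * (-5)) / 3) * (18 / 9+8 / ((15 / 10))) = -1593.42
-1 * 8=-8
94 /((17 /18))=1692 /17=99.53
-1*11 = -11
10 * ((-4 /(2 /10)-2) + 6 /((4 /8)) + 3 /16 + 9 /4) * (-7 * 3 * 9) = 114345 /8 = 14293.12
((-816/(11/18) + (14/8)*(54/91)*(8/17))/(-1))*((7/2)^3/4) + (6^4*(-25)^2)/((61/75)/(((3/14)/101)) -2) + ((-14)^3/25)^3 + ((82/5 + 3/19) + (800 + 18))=-8506810039047859757/6518422625000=-1305041.19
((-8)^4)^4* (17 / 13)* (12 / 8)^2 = 10766417859182592 / 13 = 828185989167891.69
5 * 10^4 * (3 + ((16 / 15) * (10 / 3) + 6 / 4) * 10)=24100000 / 9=2677777.78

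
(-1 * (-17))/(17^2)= 1/17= 0.06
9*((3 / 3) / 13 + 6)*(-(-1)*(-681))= -484191 / 13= -37245.46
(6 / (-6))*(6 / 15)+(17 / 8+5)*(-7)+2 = -1931 / 40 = -48.28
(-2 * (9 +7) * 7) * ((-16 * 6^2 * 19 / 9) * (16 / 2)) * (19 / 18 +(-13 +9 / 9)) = -214638592 / 9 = -23848732.44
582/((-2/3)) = -873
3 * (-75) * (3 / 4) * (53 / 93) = -11925 / 124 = -96.17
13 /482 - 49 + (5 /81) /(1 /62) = -1762585 /39042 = -45.15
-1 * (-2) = 2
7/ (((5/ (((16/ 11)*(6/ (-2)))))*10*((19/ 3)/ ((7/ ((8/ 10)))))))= -882/ 1045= -0.84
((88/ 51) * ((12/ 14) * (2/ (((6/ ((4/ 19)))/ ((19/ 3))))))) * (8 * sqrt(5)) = 5632 * sqrt(5)/ 1071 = 11.76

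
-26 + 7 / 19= -487 / 19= -25.63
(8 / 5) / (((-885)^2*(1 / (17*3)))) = 136 / 1305375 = 0.00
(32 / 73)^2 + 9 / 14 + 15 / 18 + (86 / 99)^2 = 885851689 / 365606703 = 2.42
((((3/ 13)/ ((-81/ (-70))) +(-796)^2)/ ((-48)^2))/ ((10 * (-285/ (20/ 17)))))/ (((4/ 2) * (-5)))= 111199643/ 9795427200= 0.01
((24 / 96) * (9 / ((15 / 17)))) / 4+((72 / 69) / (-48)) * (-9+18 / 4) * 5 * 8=8373 / 1840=4.55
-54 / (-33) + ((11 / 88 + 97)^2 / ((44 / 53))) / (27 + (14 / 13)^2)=5429530125 / 13401344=405.15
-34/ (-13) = 34/ 13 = 2.62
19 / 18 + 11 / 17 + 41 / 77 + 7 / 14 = 32222 / 11781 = 2.74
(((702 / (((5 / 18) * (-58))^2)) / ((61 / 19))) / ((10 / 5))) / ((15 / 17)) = 3061071 / 6412625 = 0.48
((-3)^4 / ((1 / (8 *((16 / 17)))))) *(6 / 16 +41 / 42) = 98064 / 119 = 824.07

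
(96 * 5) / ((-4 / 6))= -720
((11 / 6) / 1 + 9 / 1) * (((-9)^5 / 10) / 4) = -15992.44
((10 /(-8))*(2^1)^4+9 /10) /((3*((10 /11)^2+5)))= -23111 /21150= -1.09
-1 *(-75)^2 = -5625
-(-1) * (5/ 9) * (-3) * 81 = -135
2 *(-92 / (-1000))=23 / 125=0.18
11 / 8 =1.38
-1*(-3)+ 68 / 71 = 3.96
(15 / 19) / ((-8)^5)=-15 / 622592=-0.00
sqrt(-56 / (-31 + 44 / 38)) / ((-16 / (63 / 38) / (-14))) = 1.99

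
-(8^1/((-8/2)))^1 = 2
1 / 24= 0.04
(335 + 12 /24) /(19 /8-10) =-44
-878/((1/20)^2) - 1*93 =-351293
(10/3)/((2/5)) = 25/3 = 8.33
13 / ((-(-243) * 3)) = 13 / 729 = 0.02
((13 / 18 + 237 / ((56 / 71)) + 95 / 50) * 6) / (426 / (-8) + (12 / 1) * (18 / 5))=-763823 / 4221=-180.96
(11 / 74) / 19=11 / 1406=0.01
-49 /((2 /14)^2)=-2401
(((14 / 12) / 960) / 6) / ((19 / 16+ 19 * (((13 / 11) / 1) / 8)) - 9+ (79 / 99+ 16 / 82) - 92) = -3157 / 1496505840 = -0.00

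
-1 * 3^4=-81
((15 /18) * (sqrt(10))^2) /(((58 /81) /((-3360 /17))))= -1134000 /493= -2300.20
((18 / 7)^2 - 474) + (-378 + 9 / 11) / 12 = -1075455 / 2156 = -498.82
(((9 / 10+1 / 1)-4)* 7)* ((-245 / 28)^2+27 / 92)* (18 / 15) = -12472803 / 9200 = -1355.74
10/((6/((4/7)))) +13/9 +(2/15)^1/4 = 1531/630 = 2.43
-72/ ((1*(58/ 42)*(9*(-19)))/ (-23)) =-3864/ 551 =-7.01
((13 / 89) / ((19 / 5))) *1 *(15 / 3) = 0.19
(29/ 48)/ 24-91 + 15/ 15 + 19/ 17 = -1740179/ 19584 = -88.86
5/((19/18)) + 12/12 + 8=261/19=13.74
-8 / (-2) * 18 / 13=72 / 13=5.54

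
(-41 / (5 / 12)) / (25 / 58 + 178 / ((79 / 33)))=-2254344 / 1713335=-1.32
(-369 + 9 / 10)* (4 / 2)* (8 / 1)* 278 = -8186544 / 5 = -1637308.80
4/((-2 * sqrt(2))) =-sqrt(2) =-1.41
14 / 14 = 1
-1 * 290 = -290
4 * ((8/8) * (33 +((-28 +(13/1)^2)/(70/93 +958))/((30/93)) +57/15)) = 6643771/44582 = 149.02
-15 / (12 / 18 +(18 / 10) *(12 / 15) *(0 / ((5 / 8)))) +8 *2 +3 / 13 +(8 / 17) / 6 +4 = -2905 / 1326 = -2.19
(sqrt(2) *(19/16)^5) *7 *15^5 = 13162013746875 *sqrt(2)/1048576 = 17751596.78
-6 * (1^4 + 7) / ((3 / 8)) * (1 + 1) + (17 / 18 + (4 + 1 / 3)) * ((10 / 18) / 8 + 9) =-269741 / 1296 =-208.13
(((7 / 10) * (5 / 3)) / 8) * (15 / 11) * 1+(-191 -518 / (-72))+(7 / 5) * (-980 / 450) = -7391561 / 39600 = -186.66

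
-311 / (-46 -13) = 5.27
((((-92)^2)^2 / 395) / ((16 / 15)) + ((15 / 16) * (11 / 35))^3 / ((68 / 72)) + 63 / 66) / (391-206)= 1764496363397997 / 1919837624320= 919.09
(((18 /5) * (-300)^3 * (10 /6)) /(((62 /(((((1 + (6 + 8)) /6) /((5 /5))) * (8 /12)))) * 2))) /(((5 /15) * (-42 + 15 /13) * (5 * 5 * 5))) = 2340000 /1829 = 1279.39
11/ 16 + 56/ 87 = 1853/ 1392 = 1.33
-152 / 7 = -21.71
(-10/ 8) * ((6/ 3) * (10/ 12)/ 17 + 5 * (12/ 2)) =-7675/ 204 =-37.62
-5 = -5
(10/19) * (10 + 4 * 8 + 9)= 510/19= 26.84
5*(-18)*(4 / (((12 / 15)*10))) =-45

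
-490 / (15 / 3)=-98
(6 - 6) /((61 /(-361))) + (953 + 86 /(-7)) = 6585 /7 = 940.71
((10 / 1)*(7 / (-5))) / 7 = -2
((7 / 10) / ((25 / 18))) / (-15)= -21 / 625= -0.03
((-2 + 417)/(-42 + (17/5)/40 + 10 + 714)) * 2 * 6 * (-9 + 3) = -5976000/136417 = -43.81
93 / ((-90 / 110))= -341 / 3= -113.67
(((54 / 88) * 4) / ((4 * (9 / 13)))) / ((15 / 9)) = 0.53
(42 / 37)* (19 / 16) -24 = -6705 / 296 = -22.65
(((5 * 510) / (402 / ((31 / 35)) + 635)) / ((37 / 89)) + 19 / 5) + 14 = 29266493 / 1248935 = 23.43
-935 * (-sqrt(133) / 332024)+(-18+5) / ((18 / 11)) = -7.91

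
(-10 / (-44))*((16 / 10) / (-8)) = -1 / 22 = -0.05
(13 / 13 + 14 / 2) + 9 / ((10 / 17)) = 233 / 10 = 23.30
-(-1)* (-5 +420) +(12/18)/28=17431/42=415.02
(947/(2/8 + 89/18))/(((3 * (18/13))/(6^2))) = 295464/187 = 1580.02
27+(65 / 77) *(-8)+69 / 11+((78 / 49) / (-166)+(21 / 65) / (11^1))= 26.54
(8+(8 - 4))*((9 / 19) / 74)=54 / 703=0.08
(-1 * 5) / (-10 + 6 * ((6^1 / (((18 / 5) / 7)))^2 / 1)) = -3 / 484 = -0.01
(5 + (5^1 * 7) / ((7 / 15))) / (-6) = -40 / 3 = -13.33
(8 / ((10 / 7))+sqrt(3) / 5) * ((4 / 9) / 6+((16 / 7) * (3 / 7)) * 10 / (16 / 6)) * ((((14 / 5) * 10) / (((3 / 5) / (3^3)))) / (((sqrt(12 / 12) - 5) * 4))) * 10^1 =-49580 / 3 - 12395 * sqrt(3) / 21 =-17548.99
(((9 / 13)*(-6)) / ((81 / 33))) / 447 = -22 / 5811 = -0.00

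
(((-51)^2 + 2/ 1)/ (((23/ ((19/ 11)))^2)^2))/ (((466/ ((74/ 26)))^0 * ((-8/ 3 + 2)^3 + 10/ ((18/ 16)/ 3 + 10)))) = 0.12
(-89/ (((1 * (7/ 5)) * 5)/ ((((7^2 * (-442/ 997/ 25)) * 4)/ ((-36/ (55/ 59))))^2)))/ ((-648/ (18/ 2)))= 0.00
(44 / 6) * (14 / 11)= 28 / 3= 9.33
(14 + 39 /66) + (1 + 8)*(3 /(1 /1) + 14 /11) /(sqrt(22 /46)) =321 /22 + 423*sqrt(253) /121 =70.20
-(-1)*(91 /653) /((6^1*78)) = 7 /23508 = 0.00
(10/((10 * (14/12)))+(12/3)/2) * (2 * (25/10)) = 100/7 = 14.29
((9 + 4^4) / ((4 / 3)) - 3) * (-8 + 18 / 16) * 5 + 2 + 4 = -215133 / 32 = -6722.91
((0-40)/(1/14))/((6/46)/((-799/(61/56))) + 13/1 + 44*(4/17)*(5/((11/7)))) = -576302720/47278433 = -12.19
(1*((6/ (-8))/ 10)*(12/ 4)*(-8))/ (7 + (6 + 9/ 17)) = 153/ 1150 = 0.13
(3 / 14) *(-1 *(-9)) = 27 / 14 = 1.93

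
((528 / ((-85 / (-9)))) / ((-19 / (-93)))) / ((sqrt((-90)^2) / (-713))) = -17505576 / 8075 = -2167.87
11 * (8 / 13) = 88 / 13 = 6.77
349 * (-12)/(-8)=1047/2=523.50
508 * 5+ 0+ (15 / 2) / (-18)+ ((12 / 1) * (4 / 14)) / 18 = 213341 / 84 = 2539.77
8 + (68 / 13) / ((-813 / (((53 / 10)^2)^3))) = -134.60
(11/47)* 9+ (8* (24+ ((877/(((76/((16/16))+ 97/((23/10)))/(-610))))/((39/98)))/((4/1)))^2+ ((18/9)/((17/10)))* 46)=142778410655502150905/2244475694799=63613257.65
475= 475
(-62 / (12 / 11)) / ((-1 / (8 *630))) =286440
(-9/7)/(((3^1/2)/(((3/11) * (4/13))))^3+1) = -4608/20473033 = -0.00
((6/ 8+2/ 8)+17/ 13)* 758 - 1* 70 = 21830/ 13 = 1679.23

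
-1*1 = -1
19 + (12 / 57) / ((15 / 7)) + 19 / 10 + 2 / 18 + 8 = 49777 / 1710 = 29.11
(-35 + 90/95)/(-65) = 647/1235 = 0.52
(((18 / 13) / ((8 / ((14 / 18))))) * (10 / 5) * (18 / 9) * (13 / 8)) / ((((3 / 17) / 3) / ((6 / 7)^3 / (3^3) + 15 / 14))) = 12767 / 784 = 16.28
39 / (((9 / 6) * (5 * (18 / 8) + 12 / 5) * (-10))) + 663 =13919 / 21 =662.81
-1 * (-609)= 609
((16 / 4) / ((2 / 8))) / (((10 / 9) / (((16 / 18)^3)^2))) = 7.10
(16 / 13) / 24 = 2 / 39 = 0.05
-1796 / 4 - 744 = -1193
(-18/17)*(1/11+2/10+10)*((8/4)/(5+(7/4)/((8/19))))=-652032/273955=-2.38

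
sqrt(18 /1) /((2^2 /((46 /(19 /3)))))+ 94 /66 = 47 /33+ 207 * sqrt(2) /38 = 9.13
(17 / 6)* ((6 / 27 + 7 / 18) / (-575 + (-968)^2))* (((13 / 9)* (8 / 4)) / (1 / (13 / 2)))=31603 / 910228428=0.00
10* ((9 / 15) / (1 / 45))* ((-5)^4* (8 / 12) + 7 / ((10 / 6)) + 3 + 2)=114984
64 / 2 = 32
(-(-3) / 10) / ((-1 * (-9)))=1 / 30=0.03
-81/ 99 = -9/ 11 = -0.82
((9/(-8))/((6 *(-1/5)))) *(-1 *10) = -75/8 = -9.38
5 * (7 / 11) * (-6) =-210 / 11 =-19.09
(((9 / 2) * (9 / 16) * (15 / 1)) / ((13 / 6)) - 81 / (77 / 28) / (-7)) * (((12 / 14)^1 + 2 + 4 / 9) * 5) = 193365 / 539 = 358.75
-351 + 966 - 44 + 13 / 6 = 3439 / 6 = 573.17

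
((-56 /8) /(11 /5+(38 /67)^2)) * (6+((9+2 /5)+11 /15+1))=-8075711 /169797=-47.56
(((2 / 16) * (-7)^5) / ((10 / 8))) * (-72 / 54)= 33614 / 15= 2240.93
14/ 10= 7/ 5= 1.40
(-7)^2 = 49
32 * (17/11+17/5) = 8704/55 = 158.25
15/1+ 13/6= 103/6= 17.17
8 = 8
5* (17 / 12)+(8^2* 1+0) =853 / 12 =71.08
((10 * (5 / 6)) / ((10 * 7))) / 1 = 5 / 42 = 0.12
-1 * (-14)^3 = 2744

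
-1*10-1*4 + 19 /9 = -107 /9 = -11.89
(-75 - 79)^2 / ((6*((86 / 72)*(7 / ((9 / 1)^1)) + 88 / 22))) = 1280664 / 1597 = 801.92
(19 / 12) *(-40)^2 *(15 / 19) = 2000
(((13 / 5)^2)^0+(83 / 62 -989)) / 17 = -61173 / 1054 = -58.04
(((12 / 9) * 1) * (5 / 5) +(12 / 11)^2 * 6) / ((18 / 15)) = 7690 / 1089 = 7.06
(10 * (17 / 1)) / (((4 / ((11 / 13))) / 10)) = 4675 / 13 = 359.62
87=87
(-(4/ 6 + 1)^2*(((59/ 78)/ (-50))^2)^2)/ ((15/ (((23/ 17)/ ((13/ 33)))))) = -3065692333/ 92028682980000000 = -0.00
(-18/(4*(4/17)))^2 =23409/64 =365.77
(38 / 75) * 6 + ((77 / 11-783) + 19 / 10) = -38553 / 50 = -771.06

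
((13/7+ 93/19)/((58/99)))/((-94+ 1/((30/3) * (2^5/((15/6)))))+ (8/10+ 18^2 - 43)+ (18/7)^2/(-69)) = 0.06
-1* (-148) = 148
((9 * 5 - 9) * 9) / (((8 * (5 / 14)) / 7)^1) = 3969 / 5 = 793.80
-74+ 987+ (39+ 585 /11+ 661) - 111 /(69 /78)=389798 /253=1540.70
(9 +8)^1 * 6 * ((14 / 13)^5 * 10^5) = 5485804800000 / 371293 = 14774867.29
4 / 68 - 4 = -67 / 17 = -3.94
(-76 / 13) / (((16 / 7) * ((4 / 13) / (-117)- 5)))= 2223 / 4348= 0.51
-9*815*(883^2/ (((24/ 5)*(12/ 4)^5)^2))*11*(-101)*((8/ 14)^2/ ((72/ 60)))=88247637548125/ 69441624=1270817.59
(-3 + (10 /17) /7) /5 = -347 /595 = -0.58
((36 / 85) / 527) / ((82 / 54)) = 972 / 1836595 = 0.00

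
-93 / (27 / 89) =-2759 / 9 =-306.56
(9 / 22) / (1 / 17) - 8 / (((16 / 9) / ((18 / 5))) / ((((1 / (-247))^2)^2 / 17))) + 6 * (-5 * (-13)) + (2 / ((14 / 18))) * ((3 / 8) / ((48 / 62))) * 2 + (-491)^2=94123791946206283673 / 389778111042320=241480.45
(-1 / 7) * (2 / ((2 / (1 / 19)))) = -1 / 133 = -0.01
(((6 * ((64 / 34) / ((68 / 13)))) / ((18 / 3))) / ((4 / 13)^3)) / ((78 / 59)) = 129623 / 13872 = 9.34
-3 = -3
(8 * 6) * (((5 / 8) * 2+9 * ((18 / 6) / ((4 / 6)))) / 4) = 501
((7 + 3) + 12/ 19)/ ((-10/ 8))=-808/ 95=-8.51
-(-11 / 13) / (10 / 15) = 33 / 26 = 1.27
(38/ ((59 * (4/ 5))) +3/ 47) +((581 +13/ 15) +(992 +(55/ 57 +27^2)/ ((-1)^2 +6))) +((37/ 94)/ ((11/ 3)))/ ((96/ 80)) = 19462749723/ 11591140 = 1679.11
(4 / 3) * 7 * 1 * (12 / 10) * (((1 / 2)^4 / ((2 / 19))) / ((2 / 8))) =133 / 5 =26.60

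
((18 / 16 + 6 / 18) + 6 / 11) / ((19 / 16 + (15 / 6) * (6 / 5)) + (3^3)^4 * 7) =1058 / 1964208147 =0.00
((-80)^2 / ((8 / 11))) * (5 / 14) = 3142.86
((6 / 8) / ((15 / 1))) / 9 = 1 / 180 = 0.01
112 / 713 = 0.16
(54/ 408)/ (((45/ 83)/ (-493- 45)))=-22327/ 170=-131.34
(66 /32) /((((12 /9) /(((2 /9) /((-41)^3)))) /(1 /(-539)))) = 1 /108068128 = 0.00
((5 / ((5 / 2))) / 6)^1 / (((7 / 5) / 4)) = 20 / 21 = 0.95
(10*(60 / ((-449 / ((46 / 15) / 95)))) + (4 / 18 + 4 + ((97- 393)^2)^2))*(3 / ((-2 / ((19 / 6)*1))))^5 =-38405524802069258945 / 2068992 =-18562432721861.30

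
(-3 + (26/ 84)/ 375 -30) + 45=189013/ 15750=12.00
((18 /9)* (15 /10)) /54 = 1 /18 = 0.06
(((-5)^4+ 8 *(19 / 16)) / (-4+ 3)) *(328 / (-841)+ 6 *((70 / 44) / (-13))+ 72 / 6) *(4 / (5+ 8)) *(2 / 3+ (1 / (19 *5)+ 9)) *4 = -82189.39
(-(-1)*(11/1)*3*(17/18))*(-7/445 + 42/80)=339031/21360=15.87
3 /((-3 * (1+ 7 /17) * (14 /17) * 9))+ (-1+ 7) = 17855 /3024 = 5.90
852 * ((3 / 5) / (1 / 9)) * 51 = 1173204 / 5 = 234640.80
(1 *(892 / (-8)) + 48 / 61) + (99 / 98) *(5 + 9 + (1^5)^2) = -285629 / 2989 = -95.56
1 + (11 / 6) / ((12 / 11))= 193 / 72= 2.68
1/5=0.20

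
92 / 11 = 8.36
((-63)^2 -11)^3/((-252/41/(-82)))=52115281433036/63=827226689413.27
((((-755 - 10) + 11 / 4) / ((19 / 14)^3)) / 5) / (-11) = 5.54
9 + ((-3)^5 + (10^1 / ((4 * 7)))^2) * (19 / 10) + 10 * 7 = -749617 / 1960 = -382.46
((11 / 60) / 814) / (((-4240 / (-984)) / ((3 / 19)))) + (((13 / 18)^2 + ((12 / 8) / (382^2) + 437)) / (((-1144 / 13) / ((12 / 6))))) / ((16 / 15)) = -48170602371320723 / 5167307993126400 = -9.32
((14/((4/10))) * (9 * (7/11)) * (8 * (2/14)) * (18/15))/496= 189/341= 0.55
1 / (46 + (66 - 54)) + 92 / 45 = 5381 / 2610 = 2.06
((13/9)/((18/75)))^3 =34328125/157464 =218.01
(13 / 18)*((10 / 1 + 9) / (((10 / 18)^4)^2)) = 1181393343 / 781250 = 1512.18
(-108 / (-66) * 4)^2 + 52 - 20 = 9056 / 121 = 74.84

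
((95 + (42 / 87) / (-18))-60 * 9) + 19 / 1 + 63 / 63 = -110932 / 261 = -425.03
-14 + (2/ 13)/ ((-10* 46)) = -41861/ 2990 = -14.00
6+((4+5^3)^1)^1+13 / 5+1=693 / 5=138.60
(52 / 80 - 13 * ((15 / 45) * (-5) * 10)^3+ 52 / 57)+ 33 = 617854609 / 10260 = 60219.75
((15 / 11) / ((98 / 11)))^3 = 3375 / 941192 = 0.00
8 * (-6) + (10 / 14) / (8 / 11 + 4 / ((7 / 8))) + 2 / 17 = -19481 / 408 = -47.75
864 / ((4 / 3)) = 648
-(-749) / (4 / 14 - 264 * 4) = -0.71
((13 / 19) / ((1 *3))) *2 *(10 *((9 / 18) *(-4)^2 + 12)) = 91.23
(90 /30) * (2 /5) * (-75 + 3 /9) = -448 /5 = -89.60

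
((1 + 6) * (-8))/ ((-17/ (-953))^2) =-50859704/ 289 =-175985.13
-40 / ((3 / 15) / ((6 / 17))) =-1200 / 17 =-70.59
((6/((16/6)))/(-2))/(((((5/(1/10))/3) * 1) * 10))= -27/4000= -0.01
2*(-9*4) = -72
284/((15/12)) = 1136/5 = 227.20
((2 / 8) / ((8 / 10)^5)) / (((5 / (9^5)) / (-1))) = -36905625 / 4096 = -9010.16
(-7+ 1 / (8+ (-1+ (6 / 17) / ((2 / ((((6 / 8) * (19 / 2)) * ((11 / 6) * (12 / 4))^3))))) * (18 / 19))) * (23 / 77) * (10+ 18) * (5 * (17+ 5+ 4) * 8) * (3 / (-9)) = 283955257664 / 14000613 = 20281.63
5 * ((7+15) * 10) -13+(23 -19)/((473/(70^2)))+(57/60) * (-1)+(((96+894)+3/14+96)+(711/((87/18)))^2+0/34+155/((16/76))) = 342351863394/13922755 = 24589.38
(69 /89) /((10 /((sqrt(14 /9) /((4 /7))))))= 161 * sqrt(14) /3560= 0.17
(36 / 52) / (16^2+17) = 3 / 1183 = 0.00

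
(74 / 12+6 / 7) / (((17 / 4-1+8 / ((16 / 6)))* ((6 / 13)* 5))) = 0.49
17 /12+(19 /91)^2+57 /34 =5298955 /1689324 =3.14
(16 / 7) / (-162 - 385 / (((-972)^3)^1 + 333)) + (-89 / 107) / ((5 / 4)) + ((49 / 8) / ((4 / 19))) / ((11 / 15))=1529443041851969389 / 39222758315947360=38.99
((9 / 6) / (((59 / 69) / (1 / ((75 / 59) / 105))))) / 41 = 1449 / 410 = 3.53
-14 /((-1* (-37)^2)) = 14 /1369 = 0.01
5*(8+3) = 55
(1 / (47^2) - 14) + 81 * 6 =1042649 / 2209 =472.00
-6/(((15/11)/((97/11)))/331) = -64214/5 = -12842.80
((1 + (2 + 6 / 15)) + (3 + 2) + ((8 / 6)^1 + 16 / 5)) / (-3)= -194 / 45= -4.31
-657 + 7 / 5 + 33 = -622.60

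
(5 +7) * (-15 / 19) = -180 / 19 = -9.47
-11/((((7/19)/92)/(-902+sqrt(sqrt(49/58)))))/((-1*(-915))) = -9614*58^(3/4)*sqrt(7)/185745+17343656/6405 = 2704.95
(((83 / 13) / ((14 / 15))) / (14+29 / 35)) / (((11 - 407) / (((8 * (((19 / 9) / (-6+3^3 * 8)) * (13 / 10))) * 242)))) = -17347 / 588546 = -0.03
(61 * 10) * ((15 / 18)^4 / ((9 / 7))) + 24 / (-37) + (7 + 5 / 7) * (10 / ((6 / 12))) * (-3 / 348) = 9935815441 / 43804152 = 226.82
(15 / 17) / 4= 15 / 68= 0.22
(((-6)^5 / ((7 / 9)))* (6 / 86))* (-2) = 419904 / 301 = 1395.03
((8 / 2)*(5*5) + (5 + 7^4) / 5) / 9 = 64.58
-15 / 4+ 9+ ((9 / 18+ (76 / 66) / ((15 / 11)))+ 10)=2987 / 180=16.59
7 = 7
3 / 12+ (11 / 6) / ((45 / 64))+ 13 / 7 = 17821 / 3780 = 4.71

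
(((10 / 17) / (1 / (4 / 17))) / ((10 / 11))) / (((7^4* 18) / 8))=176 / 6245001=0.00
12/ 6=2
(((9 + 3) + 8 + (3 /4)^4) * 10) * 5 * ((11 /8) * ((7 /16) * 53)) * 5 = 2653160125 /16384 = 161936.04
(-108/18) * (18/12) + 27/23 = -180/23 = -7.83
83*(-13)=-1079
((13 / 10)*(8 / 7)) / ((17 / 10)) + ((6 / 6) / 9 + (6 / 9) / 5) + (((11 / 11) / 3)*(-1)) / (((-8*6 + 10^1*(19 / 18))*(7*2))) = 576983 / 515610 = 1.12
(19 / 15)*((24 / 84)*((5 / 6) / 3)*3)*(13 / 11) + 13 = 9256 / 693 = 13.36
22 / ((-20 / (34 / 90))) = -187 / 450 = -0.42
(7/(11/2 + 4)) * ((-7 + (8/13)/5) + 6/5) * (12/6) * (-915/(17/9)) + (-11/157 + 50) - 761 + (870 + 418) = 4629.51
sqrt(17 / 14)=sqrt(238) / 14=1.10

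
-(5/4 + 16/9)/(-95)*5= 109/684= 0.16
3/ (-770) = -3/ 770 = -0.00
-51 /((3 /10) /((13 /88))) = -1105 /44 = -25.11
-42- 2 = -44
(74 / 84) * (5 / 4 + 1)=111 / 56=1.98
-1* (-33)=33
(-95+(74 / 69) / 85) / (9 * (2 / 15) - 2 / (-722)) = -201113461 / 2546583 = -78.97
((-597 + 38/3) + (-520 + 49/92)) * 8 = -609298/69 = -8830.41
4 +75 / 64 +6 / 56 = 5.28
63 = 63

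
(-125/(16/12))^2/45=3125/16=195.31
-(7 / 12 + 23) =-283 / 12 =-23.58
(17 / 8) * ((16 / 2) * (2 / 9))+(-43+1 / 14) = -4933 / 126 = -39.15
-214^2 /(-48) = 11449 /12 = 954.08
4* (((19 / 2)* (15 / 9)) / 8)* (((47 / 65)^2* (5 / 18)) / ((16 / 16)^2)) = 41971 / 36504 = 1.15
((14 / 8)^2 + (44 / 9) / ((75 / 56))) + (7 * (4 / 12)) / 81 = 655291 / 97200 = 6.74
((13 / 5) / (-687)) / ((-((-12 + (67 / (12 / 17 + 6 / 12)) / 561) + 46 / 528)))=-46904 / 146414585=-0.00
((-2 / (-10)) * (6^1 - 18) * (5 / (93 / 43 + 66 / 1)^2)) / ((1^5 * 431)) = -7396 / 1234205997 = -0.00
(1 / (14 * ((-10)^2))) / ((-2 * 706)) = -0.00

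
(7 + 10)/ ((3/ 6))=34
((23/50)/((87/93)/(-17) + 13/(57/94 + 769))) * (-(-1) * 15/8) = -876869503/38772080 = -22.62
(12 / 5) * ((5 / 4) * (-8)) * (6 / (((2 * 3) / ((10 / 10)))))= -24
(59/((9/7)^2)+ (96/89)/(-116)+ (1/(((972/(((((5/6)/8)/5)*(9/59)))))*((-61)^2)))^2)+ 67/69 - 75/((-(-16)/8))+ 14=1011338280946718450458595/76889881151035846668288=13.15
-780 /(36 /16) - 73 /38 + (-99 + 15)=-49315 /114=-432.59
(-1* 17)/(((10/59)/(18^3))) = -584949.60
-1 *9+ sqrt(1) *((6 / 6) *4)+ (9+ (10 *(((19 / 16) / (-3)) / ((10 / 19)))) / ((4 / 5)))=-1037 / 192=-5.40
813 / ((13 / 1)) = 813 / 13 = 62.54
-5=-5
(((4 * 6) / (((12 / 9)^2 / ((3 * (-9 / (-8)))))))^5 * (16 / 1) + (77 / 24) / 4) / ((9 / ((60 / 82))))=3088366982208215 / 12091392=255418646.77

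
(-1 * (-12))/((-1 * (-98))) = 0.12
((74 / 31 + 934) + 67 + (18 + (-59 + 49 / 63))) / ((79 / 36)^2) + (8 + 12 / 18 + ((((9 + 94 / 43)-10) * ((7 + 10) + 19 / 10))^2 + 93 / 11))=849513631322203 / 1180502000700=719.62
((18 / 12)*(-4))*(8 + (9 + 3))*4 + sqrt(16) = -476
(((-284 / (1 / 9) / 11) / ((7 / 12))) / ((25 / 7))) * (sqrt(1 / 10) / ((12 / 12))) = -15336 * sqrt(10) / 1375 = -35.27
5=5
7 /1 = 7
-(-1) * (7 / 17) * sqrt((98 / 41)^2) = 0.98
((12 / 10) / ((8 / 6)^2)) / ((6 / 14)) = 63 / 40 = 1.58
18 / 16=9 / 8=1.12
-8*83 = -664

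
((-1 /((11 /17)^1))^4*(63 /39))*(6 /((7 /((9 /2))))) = 6765201 /190333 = 35.54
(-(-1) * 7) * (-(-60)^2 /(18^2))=-700 /9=-77.78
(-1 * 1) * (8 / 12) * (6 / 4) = -1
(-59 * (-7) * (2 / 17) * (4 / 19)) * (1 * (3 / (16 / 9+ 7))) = 89208 / 25517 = 3.50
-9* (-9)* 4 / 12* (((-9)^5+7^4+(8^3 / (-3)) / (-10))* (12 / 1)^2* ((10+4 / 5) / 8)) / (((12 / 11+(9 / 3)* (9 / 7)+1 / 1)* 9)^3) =-581712522468 / 300224725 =-1937.59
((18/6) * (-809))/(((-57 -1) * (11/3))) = 7281/638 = 11.41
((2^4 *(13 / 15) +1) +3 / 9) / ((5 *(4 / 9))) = 171 / 25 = 6.84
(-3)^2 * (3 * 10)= 270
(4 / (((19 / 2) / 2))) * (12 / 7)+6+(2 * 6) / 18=3236 / 399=8.11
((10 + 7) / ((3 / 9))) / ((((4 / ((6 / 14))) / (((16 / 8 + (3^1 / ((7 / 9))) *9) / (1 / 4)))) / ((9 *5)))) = 36111.12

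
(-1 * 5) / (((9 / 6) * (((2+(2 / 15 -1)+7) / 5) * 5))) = -25 / 61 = -0.41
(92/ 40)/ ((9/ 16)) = 184/ 45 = 4.09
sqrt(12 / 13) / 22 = sqrt(39) / 143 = 0.04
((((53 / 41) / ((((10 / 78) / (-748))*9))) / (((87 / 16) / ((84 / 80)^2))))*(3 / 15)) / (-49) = 515372 / 743125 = 0.69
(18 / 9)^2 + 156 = 160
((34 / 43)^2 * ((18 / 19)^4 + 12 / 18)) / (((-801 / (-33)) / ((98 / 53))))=717256915760 / 10229624696637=0.07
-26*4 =-104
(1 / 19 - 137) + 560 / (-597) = -1564034 / 11343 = -137.89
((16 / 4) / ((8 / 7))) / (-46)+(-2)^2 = 361 / 92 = 3.92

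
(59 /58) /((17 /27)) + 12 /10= 13881 /4930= 2.82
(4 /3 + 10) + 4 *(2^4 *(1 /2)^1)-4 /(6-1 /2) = 42.61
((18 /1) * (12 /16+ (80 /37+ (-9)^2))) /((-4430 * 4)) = -111771 /1311280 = -0.09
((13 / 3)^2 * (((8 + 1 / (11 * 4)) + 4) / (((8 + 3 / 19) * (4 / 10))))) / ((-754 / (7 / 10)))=-914641 / 14240160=-0.06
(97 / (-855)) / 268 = -97 / 229140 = -0.00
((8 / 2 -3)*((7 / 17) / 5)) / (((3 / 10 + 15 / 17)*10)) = 7 / 1005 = 0.01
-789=-789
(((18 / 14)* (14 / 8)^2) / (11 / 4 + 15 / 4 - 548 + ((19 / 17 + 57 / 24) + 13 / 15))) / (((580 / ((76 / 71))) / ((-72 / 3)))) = 732564 / 2256184253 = 0.00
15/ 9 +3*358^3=412944413/ 3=137648137.67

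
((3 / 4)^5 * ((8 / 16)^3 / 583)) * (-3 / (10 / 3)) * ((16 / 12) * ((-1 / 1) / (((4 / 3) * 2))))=2187 / 95518720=0.00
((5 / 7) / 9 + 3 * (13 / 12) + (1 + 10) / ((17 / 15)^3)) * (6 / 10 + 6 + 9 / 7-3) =256072633 / 4814740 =53.19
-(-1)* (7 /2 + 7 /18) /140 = 0.03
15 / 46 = 0.33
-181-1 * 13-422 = -616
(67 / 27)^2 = 4489 / 729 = 6.16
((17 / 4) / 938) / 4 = 17 / 15008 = 0.00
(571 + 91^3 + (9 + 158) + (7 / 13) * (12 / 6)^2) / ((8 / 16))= 19612090 / 13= 1508622.31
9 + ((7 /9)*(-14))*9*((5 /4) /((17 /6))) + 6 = -480 /17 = -28.24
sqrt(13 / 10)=1.14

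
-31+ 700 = 669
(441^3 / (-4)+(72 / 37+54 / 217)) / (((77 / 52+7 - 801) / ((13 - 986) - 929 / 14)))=-14473410018413047 / 514707074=-28119702.93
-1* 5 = -5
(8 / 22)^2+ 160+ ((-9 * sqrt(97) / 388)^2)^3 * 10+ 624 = 177345681885325 / 226167670784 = 784.13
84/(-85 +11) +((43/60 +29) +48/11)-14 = 462641/24420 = 18.95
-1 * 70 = -70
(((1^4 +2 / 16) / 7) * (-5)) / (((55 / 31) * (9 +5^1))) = -279 / 8624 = -0.03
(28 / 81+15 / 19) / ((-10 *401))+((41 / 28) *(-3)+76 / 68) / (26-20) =-1604364407 / 2937581640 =-0.55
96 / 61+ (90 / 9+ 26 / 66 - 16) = -8117 / 2013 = -4.03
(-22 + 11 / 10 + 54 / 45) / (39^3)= -197 / 593190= -0.00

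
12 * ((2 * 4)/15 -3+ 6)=212/5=42.40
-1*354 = -354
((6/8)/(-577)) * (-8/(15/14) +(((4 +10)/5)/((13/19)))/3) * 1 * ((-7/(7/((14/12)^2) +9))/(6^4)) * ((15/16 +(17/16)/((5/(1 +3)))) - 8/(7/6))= 2364887/153985328640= 0.00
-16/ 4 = -4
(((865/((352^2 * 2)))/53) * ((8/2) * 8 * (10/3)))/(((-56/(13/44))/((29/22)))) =-1630525/33373046784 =-0.00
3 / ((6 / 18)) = 9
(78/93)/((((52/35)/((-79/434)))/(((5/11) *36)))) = -17775/10571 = -1.68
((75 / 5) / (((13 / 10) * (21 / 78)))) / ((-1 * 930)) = -10 / 217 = -0.05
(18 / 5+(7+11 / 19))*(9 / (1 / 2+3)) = 19116 / 665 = 28.75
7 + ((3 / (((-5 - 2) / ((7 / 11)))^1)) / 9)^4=8301448 / 1185921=7.00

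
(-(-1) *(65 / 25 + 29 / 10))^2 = 121 / 4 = 30.25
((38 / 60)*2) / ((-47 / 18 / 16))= -1824 / 235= -7.76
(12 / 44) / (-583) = -3 / 6413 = -0.00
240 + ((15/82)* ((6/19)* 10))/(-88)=8226015/34276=239.99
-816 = -816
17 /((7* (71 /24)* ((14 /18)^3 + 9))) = 37179 /428911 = 0.09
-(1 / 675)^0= -1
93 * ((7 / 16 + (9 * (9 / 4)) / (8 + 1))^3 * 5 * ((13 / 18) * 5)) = 801033025 / 24576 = 32594.12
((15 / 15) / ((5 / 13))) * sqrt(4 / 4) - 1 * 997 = -4972 / 5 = -994.40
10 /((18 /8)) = 4.44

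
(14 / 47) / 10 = 7 / 235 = 0.03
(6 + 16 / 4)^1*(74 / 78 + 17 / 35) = 3916 / 273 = 14.34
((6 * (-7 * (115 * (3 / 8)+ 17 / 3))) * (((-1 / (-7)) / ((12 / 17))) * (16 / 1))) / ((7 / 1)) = -19907 / 21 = -947.95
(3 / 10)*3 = 9 / 10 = 0.90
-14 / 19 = -0.74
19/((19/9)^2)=81/19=4.26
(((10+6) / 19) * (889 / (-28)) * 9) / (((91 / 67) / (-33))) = 10108692 / 1729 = 5846.55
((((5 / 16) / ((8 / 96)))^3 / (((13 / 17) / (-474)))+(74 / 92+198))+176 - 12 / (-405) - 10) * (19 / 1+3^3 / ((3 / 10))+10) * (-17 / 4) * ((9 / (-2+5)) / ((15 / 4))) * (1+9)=84460559767829 / 645840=130776290.98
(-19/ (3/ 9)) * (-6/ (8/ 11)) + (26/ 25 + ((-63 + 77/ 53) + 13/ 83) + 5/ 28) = 315688318/ 769825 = 410.08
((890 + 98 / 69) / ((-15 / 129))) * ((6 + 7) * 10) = -68765944 / 69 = -996607.88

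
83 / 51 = 1.63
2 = 2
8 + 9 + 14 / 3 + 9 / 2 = 157 / 6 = 26.17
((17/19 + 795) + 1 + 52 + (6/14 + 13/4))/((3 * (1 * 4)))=453569/6384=71.05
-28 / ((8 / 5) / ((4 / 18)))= -35 / 9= -3.89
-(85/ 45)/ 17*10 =-10/ 9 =-1.11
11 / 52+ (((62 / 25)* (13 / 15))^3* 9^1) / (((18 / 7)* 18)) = 52868905181 / 24679687500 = 2.14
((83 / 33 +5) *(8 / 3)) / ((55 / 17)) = 33728 / 5445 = 6.19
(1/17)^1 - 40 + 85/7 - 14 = -4974/119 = -41.80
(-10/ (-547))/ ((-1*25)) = -0.00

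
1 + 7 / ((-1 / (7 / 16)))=-33 / 16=-2.06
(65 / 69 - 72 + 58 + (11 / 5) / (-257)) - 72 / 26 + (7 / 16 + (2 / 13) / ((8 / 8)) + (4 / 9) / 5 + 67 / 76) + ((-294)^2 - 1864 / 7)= 633973573978393 / 7358485680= 86155.44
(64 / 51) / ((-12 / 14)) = -224 / 153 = -1.46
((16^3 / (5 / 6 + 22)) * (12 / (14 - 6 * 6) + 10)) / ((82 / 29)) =599.81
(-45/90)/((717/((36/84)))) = -1/3346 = -0.00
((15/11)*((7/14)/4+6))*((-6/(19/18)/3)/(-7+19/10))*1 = 3.10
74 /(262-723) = -74 /461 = -0.16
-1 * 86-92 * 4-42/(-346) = -453.88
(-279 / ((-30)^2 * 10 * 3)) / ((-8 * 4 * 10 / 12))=31 / 80000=0.00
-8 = -8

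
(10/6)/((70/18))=3/7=0.43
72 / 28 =18 / 7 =2.57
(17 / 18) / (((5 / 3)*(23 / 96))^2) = 78336 / 13225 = 5.92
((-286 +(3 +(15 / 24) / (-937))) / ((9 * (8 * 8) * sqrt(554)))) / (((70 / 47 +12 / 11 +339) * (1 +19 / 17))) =-18644747297 * sqrt(554) / 15207143649251328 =-0.00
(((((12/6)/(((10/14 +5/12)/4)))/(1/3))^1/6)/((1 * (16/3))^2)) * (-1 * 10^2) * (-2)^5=7560/19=397.89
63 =63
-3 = -3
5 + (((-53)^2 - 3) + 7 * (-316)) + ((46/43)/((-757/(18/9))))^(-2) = 1064637537/8464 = 125784.21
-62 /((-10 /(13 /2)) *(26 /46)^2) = 16399 /130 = 126.15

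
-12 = -12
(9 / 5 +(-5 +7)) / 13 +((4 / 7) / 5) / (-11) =1411 / 5005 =0.28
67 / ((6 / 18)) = 201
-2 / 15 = -0.13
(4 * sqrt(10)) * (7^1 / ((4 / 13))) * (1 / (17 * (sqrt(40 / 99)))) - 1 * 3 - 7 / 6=-25 / 6 +273 * sqrt(11) / 34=22.46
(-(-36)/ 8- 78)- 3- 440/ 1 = -516.50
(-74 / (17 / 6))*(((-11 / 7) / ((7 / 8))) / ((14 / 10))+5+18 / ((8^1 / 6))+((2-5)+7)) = -3231210 / 5831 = -554.14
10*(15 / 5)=30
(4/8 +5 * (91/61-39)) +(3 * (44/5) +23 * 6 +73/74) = -244371/11285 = -21.65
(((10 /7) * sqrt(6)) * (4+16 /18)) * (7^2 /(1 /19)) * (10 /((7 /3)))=83600 * sqrt(6) /3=68259.11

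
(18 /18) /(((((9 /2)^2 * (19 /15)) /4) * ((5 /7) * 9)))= 112 /4617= 0.02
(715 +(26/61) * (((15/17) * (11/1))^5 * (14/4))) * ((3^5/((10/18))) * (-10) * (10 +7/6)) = -546604672375823490/86611277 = -6311010428.54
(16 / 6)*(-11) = -88 / 3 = -29.33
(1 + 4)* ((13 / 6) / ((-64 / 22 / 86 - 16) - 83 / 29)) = -178321 / 311034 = -0.57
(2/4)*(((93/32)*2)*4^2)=93/2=46.50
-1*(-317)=317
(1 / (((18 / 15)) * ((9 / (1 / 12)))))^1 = 5 / 648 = 0.01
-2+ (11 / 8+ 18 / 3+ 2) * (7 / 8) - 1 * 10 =-243 / 64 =-3.80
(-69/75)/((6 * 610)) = -23/91500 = -0.00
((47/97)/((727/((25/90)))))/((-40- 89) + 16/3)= -235/156975294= -0.00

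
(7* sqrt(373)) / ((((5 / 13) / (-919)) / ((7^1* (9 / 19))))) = -5268627* sqrt(373) / 95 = -1071095.67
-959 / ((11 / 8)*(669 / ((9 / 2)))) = -11508 / 2453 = -4.69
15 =15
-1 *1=-1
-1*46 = -46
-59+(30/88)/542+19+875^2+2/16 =4564418519/5962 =765585.13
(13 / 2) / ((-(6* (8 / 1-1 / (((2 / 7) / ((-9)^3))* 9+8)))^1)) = -29471 / 214230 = -0.14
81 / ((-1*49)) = -81 / 49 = -1.65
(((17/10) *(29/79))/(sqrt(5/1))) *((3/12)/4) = 493 *sqrt(5)/63200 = 0.02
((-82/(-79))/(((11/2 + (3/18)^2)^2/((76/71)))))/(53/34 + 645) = 0.00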